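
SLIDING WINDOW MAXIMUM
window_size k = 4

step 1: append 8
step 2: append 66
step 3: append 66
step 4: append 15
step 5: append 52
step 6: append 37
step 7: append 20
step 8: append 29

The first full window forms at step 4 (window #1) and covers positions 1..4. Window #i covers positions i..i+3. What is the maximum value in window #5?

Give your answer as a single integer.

Answer: 52

Derivation:
step 1: append 8 -> window=[8] (not full yet)
step 2: append 66 -> window=[8, 66] (not full yet)
step 3: append 66 -> window=[8, 66, 66] (not full yet)
step 4: append 15 -> window=[8, 66, 66, 15] -> max=66
step 5: append 52 -> window=[66, 66, 15, 52] -> max=66
step 6: append 37 -> window=[66, 15, 52, 37] -> max=66
step 7: append 20 -> window=[15, 52, 37, 20] -> max=52
step 8: append 29 -> window=[52, 37, 20, 29] -> max=52
Window #5 max = 52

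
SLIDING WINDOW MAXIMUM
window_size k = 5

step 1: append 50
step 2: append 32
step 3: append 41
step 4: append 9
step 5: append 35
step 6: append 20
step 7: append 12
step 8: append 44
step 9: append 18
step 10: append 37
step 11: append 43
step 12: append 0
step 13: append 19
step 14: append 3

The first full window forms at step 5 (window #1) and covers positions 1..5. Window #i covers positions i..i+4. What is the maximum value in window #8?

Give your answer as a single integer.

step 1: append 50 -> window=[50] (not full yet)
step 2: append 32 -> window=[50, 32] (not full yet)
step 3: append 41 -> window=[50, 32, 41] (not full yet)
step 4: append 9 -> window=[50, 32, 41, 9] (not full yet)
step 5: append 35 -> window=[50, 32, 41, 9, 35] -> max=50
step 6: append 20 -> window=[32, 41, 9, 35, 20] -> max=41
step 7: append 12 -> window=[41, 9, 35, 20, 12] -> max=41
step 8: append 44 -> window=[9, 35, 20, 12, 44] -> max=44
step 9: append 18 -> window=[35, 20, 12, 44, 18] -> max=44
step 10: append 37 -> window=[20, 12, 44, 18, 37] -> max=44
step 11: append 43 -> window=[12, 44, 18, 37, 43] -> max=44
step 12: append 0 -> window=[44, 18, 37, 43, 0] -> max=44
Window #8 max = 44

Answer: 44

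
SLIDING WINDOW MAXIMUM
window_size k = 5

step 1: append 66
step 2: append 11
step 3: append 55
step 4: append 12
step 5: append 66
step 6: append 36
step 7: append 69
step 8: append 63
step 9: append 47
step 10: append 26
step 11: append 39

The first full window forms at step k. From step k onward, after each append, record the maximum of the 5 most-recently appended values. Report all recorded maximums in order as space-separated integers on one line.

step 1: append 66 -> window=[66] (not full yet)
step 2: append 11 -> window=[66, 11] (not full yet)
step 3: append 55 -> window=[66, 11, 55] (not full yet)
step 4: append 12 -> window=[66, 11, 55, 12] (not full yet)
step 5: append 66 -> window=[66, 11, 55, 12, 66] -> max=66
step 6: append 36 -> window=[11, 55, 12, 66, 36] -> max=66
step 7: append 69 -> window=[55, 12, 66, 36, 69] -> max=69
step 8: append 63 -> window=[12, 66, 36, 69, 63] -> max=69
step 9: append 47 -> window=[66, 36, 69, 63, 47] -> max=69
step 10: append 26 -> window=[36, 69, 63, 47, 26] -> max=69
step 11: append 39 -> window=[69, 63, 47, 26, 39] -> max=69

Answer: 66 66 69 69 69 69 69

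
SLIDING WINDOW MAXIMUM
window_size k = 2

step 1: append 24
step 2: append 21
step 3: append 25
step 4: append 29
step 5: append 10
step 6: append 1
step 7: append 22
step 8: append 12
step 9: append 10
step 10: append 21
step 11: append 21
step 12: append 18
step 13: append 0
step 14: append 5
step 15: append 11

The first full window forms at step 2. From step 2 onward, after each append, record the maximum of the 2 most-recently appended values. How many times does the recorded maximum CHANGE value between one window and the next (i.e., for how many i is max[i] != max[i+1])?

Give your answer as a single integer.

Answer: 9

Derivation:
step 1: append 24 -> window=[24] (not full yet)
step 2: append 21 -> window=[24, 21] -> max=24
step 3: append 25 -> window=[21, 25] -> max=25
step 4: append 29 -> window=[25, 29] -> max=29
step 5: append 10 -> window=[29, 10] -> max=29
step 6: append 1 -> window=[10, 1] -> max=10
step 7: append 22 -> window=[1, 22] -> max=22
step 8: append 12 -> window=[22, 12] -> max=22
step 9: append 10 -> window=[12, 10] -> max=12
step 10: append 21 -> window=[10, 21] -> max=21
step 11: append 21 -> window=[21, 21] -> max=21
step 12: append 18 -> window=[21, 18] -> max=21
step 13: append 0 -> window=[18, 0] -> max=18
step 14: append 5 -> window=[0, 5] -> max=5
step 15: append 11 -> window=[5, 11] -> max=11
Recorded maximums: 24 25 29 29 10 22 22 12 21 21 21 18 5 11
Changes between consecutive maximums: 9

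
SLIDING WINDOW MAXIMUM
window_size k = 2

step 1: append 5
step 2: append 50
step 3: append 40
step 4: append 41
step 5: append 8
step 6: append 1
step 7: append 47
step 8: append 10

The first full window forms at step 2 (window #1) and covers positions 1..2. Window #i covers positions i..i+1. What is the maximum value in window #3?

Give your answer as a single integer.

step 1: append 5 -> window=[5] (not full yet)
step 2: append 50 -> window=[5, 50] -> max=50
step 3: append 40 -> window=[50, 40] -> max=50
step 4: append 41 -> window=[40, 41] -> max=41
Window #3 max = 41

Answer: 41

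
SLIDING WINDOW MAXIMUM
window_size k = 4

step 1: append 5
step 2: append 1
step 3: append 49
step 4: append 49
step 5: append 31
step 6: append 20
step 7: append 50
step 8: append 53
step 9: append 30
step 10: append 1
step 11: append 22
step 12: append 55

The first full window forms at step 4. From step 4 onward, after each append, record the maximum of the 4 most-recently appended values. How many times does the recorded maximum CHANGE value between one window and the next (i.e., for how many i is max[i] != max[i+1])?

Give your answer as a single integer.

step 1: append 5 -> window=[5] (not full yet)
step 2: append 1 -> window=[5, 1] (not full yet)
step 3: append 49 -> window=[5, 1, 49] (not full yet)
step 4: append 49 -> window=[5, 1, 49, 49] -> max=49
step 5: append 31 -> window=[1, 49, 49, 31] -> max=49
step 6: append 20 -> window=[49, 49, 31, 20] -> max=49
step 7: append 50 -> window=[49, 31, 20, 50] -> max=50
step 8: append 53 -> window=[31, 20, 50, 53] -> max=53
step 9: append 30 -> window=[20, 50, 53, 30] -> max=53
step 10: append 1 -> window=[50, 53, 30, 1] -> max=53
step 11: append 22 -> window=[53, 30, 1, 22] -> max=53
step 12: append 55 -> window=[30, 1, 22, 55] -> max=55
Recorded maximums: 49 49 49 50 53 53 53 53 55
Changes between consecutive maximums: 3

Answer: 3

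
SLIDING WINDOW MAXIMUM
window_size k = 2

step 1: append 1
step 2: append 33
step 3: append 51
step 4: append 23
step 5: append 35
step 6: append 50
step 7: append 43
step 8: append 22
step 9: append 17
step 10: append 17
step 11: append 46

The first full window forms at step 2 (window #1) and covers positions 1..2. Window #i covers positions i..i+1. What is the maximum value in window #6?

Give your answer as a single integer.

step 1: append 1 -> window=[1] (not full yet)
step 2: append 33 -> window=[1, 33] -> max=33
step 3: append 51 -> window=[33, 51] -> max=51
step 4: append 23 -> window=[51, 23] -> max=51
step 5: append 35 -> window=[23, 35] -> max=35
step 6: append 50 -> window=[35, 50] -> max=50
step 7: append 43 -> window=[50, 43] -> max=50
Window #6 max = 50

Answer: 50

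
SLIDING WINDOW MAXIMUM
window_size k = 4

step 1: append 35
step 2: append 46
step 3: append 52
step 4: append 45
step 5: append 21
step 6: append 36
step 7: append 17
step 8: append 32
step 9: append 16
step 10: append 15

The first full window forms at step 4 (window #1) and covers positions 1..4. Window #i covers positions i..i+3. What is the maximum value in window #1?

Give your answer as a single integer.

Answer: 52

Derivation:
step 1: append 35 -> window=[35] (not full yet)
step 2: append 46 -> window=[35, 46] (not full yet)
step 3: append 52 -> window=[35, 46, 52] (not full yet)
step 4: append 45 -> window=[35, 46, 52, 45] -> max=52
Window #1 max = 52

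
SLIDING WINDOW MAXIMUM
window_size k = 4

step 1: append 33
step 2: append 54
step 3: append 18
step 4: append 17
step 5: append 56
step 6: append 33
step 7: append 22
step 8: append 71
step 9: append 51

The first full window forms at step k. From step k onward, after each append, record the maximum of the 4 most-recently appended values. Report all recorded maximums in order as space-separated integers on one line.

step 1: append 33 -> window=[33] (not full yet)
step 2: append 54 -> window=[33, 54] (not full yet)
step 3: append 18 -> window=[33, 54, 18] (not full yet)
step 4: append 17 -> window=[33, 54, 18, 17] -> max=54
step 5: append 56 -> window=[54, 18, 17, 56] -> max=56
step 6: append 33 -> window=[18, 17, 56, 33] -> max=56
step 7: append 22 -> window=[17, 56, 33, 22] -> max=56
step 8: append 71 -> window=[56, 33, 22, 71] -> max=71
step 9: append 51 -> window=[33, 22, 71, 51] -> max=71

Answer: 54 56 56 56 71 71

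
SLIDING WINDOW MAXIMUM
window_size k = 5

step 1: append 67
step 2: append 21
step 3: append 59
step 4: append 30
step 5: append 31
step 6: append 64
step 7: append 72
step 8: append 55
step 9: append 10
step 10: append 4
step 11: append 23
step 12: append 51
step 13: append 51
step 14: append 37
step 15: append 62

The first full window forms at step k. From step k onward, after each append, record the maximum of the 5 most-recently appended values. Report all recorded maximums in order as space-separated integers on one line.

step 1: append 67 -> window=[67] (not full yet)
step 2: append 21 -> window=[67, 21] (not full yet)
step 3: append 59 -> window=[67, 21, 59] (not full yet)
step 4: append 30 -> window=[67, 21, 59, 30] (not full yet)
step 5: append 31 -> window=[67, 21, 59, 30, 31] -> max=67
step 6: append 64 -> window=[21, 59, 30, 31, 64] -> max=64
step 7: append 72 -> window=[59, 30, 31, 64, 72] -> max=72
step 8: append 55 -> window=[30, 31, 64, 72, 55] -> max=72
step 9: append 10 -> window=[31, 64, 72, 55, 10] -> max=72
step 10: append 4 -> window=[64, 72, 55, 10, 4] -> max=72
step 11: append 23 -> window=[72, 55, 10, 4, 23] -> max=72
step 12: append 51 -> window=[55, 10, 4, 23, 51] -> max=55
step 13: append 51 -> window=[10, 4, 23, 51, 51] -> max=51
step 14: append 37 -> window=[4, 23, 51, 51, 37] -> max=51
step 15: append 62 -> window=[23, 51, 51, 37, 62] -> max=62

Answer: 67 64 72 72 72 72 72 55 51 51 62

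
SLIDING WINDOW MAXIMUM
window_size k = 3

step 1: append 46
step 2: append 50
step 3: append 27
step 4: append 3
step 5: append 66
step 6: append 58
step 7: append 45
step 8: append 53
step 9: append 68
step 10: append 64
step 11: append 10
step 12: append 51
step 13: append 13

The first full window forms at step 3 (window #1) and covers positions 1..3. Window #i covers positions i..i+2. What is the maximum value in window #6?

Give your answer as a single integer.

Answer: 58

Derivation:
step 1: append 46 -> window=[46] (not full yet)
step 2: append 50 -> window=[46, 50] (not full yet)
step 3: append 27 -> window=[46, 50, 27] -> max=50
step 4: append 3 -> window=[50, 27, 3] -> max=50
step 5: append 66 -> window=[27, 3, 66] -> max=66
step 6: append 58 -> window=[3, 66, 58] -> max=66
step 7: append 45 -> window=[66, 58, 45] -> max=66
step 8: append 53 -> window=[58, 45, 53] -> max=58
Window #6 max = 58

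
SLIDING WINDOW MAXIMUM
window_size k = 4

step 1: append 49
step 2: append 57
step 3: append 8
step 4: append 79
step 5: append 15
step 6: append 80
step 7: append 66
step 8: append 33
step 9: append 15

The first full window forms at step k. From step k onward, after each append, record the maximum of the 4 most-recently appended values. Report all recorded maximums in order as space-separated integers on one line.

step 1: append 49 -> window=[49] (not full yet)
step 2: append 57 -> window=[49, 57] (not full yet)
step 3: append 8 -> window=[49, 57, 8] (not full yet)
step 4: append 79 -> window=[49, 57, 8, 79] -> max=79
step 5: append 15 -> window=[57, 8, 79, 15] -> max=79
step 6: append 80 -> window=[8, 79, 15, 80] -> max=80
step 7: append 66 -> window=[79, 15, 80, 66] -> max=80
step 8: append 33 -> window=[15, 80, 66, 33] -> max=80
step 9: append 15 -> window=[80, 66, 33, 15] -> max=80

Answer: 79 79 80 80 80 80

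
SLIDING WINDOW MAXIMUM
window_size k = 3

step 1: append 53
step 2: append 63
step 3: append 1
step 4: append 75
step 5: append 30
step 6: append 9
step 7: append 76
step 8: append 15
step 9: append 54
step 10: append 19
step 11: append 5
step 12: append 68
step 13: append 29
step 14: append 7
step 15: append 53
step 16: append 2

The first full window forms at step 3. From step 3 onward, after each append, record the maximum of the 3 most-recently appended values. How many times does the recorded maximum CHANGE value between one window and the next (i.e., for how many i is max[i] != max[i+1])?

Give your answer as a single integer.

Answer: 5

Derivation:
step 1: append 53 -> window=[53] (not full yet)
step 2: append 63 -> window=[53, 63] (not full yet)
step 3: append 1 -> window=[53, 63, 1] -> max=63
step 4: append 75 -> window=[63, 1, 75] -> max=75
step 5: append 30 -> window=[1, 75, 30] -> max=75
step 6: append 9 -> window=[75, 30, 9] -> max=75
step 7: append 76 -> window=[30, 9, 76] -> max=76
step 8: append 15 -> window=[9, 76, 15] -> max=76
step 9: append 54 -> window=[76, 15, 54] -> max=76
step 10: append 19 -> window=[15, 54, 19] -> max=54
step 11: append 5 -> window=[54, 19, 5] -> max=54
step 12: append 68 -> window=[19, 5, 68] -> max=68
step 13: append 29 -> window=[5, 68, 29] -> max=68
step 14: append 7 -> window=[68, 29, 7] -> max=68
step 15: append 53 -> window=[29, 7, 53] -> max=53
step 16: append 2 -> window=[7, 53, 2] -> max=53
Recorded maximums: 63 75 75 75 76 76 76 54 54 68 68 68 53 53
Changes between consecutive maximums: 5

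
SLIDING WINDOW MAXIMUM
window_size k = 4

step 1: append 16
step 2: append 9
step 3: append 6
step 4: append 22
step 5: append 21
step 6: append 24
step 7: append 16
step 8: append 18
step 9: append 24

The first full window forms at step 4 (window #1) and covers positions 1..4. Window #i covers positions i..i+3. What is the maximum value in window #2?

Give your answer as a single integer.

Answer: 22

Derivation:
step 1: append 16 -> window=[16] (not full yet)
step 2: append 9 -> window=[16, 9] (not full yet)
step 3: append 6 -> window=[16, 9, 6] (not full yet)
step 4: append 22 -> window=[16, 9, 6, 22] -> max=22
step 5: append 21 -> window=[9, 6, 22, 21] -> max=22
Window #2 max = 22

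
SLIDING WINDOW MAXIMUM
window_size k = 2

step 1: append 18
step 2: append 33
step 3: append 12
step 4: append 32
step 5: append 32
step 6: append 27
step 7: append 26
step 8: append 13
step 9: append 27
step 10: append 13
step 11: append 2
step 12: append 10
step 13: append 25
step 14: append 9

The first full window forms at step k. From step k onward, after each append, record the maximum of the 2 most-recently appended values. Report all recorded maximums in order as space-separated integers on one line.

step 1: append 18 -> window=[18] (not full yet)
step 2: append 33 -> window=[18, 33] -> max=33
step 3: append 12 -> window=[33, 12] -> max=33
step 4: append 32 -> window=[12, 32] -> max=32
step 5: append 32 -> window=[32, 32] -> max=32
step 6: append 27 -> window=[32, 27] -> max=32
step 7: append 26 -> window=[27, 26] -> max=27
step 8: append 13 -> window=[26, 13] -> max=26
step 9: append 27 -> window=[13, 27] -> max=27
step 10: append 13 -> window=[27, 13] -> max=27
step 11: append 2 -> window=[13, 2] -> max=13
step 12: append 10 -> window=[2, 10] -> max=10
step 13: append 25 -> window=[10, 25] -> max=25
step 14: append 9 -> window=[25, 9] -> max=25

Answer: 33 33 32 32 32 27 26 27 27 13 10 25 25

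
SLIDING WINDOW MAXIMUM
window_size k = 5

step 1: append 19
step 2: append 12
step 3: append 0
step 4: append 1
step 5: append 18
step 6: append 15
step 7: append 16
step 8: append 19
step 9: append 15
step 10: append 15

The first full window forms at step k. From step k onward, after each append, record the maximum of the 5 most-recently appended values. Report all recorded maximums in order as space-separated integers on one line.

Answer: 19 18 18 19 19 19

Derivation:
step 1: append 19 -> window=[19] (not full yet)
step 2: append 12 -> window=[19, 12] (not full yet)
step 3: append 0 -> window=[19, 12, 0] (not full yet)
step 4: append 1 -> window=[19, 12, 0, 1] (not full yet)
step 5: append 18 -> window=[19, 12, 0, 1, 18] -> max=19
step 6: append 15 -> window=[12, 0, 1, 18, 15] -> max=18
step 7: append 16 -> window=[0, 1, 18, 15, 16] -> max=18
step 8: append 19 -> window=[1, 18, 15, 16, 19] -> max=19
step 9: append 15 -> window=[18, 15, 16, 19, 15] -> max=19
step 10: append 15 -> window=[15, 16, 19, 15, 15] -> max=19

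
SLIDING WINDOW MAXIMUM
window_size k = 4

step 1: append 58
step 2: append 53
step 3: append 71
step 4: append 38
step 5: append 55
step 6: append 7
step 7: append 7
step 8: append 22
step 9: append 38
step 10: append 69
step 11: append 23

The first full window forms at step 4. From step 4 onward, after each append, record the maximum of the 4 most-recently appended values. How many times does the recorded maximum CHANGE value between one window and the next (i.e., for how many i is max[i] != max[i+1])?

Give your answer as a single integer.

step 1: append 58 -> window=[58] (not full yet)
step 2: append 53 -> window=[58, 53] (not full yet)
step 3: append 71 -> window=[58, 53, 71] (not full yet)
step 4: append 38 -> window=[58, 53, 71, 38] -> max=71
step 5: append 55 -> window=[53, 71, 38, 55] -> max=71
step 6: append 7 -> window=[71, 38, 55, 7] -> max=71
step 7: append 7 -> window=[38, 55, 7, 7] -> max=55
step 8: append 22 -> window=[55, 7, 7, 22] -> max=55
step 9: append 38 -> window=[7, 7, 22, 38] -> max=38
step 10: append 69 -> window=[7, 22, 38, 69] -> max=69
step 11: append 23 -> window=[22, 38, 69, 23] -> max=69
Recorded maximums: 71 71 71 55 55 38 69 69
Changes between consecutive maximums: 3

Answer: 3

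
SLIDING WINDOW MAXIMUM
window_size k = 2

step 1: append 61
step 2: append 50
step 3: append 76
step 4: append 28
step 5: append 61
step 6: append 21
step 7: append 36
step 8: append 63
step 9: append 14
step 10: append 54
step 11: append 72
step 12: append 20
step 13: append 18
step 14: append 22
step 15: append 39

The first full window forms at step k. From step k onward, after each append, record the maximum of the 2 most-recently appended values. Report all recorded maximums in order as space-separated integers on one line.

step 1: append 61 -> window=[61] (not full yet)
step 2: append 50 -> window=[61, 50] -> max=61
step 3: append 76 -> window=[50, 76] -> max=76
step 4: append 28 -> window=[76, 28] -> max=76
step 5: append 61 -> window=[28, 61] -> max=61
step 6: append 21 -> window=[61, 21] -> max=61
step 7: append 36 -> window=[21, 36] -> max=36
step 8: append 63 -> window=[36, 63] -> max=63
step 9: append 14 -> window=[63, 14] -> max=63
step 10: append 54 -> window=[14, 54] -> max=54
step 11: append 72 -> window=[54, 72] -> max=72
step 12: append 20 -> window=[72, 20] -> max=72
step 13: append 18 -> window=[20, 18] -> max=20
step 14: append 22 -> window=[18, 22] -> max=22
step 15: append 39 -> window=[22, 39] -> max=39

Answer: 61 76 76 61 61 36 63 63 54 72 72 20 22 39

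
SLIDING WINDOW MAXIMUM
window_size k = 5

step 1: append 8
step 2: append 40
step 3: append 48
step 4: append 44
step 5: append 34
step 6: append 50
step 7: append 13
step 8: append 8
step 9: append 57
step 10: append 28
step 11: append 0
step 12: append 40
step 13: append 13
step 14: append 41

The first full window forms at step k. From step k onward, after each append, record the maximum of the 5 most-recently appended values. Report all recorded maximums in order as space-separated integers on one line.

step 1: append 8 -> window=[8] (not full yet)
step 2: append 40 -> window=[8, 40] (not full yet)
step 3: append 48 -> window=[8, 40, 48] (not full yet)
step 4: append 44 -> window=[8, 40, 48, 44] (not full yet)
step 5: append 34 -> window=[8, 40, 48, 44, 34] -> max=48
step 6: append 50 -> window=[40, 48, 44, 34, 50] -> max=50
step 7: append 13 -> window=[48, 44, 34, 50, 13] -> max=50
step 8: append 8 -> window=[44, 34, 50, 13, 8] -> max=50
step 9: append 57 -> window=[34, 50, 13, 8, 57] -> max=57
step 10: append 28 -> window=[50, 13, 8, 57, 28] -> max=57
step 11: append 0 -> window=[13, 8, 57, 28, 0] -> max=57
step 12: append 40 -> window=[8, 57, 28, 0, 40] -> max=57
step 13: append 13 -> window=[57, 28, 0, 40, 13] -> max=57
step 14: append 41 -> window=[28, 0, 40, 13, 41] -> max=41

Answer: 48 50 50 50 57 57 57 57 57 41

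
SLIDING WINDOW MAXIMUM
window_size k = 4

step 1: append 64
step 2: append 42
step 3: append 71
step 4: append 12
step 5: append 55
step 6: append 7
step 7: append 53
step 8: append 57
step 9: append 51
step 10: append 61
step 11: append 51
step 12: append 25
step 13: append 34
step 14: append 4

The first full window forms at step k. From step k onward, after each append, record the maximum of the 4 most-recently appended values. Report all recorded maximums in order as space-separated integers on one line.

step 1: append 64 -> window=[64] (not full yet)
step 2: append 42 -> window=[64, 42] (not full yet)
step 3: append 71 -> window=[64, 42, 71] (not full yet)
step 4: append 12 -> window=[64, 42, 71, 12] -> max=71
step 5: append 55 -> window=[42, 71, 12, 55] -> max=71
step 6: append 7 -> window=[71, 12, 55, 7] -> max=71
step 7: append 53 -> window=[12, 55, 7, 53] -> max=55
step 8: append 57 -> window=[55, 7, 53, 57] -> max=57
step 9: append 51 -> window=[7, 53, 57, 51] -> max=57
step 10: append 61 -> window=[53, 57, 51, 61] -> max=61
step 11: append 51 -> window=[57, 51, 61, 51] -> max=61
step 12: append 25 -> window=[51, 61, 51, 25] -> max=61
step 13: append 34 -> window=[61, 51, 25, 34] -> max=61
step 14: append 4 -> window=[51, 25, 34, 4] -> max=51

Answer: 71 71 71 55 57 57 61 61 61 61 51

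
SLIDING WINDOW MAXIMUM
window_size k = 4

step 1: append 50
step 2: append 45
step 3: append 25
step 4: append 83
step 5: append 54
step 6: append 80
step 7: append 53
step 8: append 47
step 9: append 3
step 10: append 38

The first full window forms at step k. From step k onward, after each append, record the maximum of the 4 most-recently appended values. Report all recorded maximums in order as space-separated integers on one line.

Answer: 83 83 83 83 80 80 53

Derivation:
step 1: append 50 -> window=[50] (not full yet)
step 2: append 45 -> window=[50, 45] (not full yet)
step 3: append 25 -> window=[50, 45, 25] (not full yet)
step 4: append 83 -> window=[50, 45, 25, 83] -> max=83
step 5: append 54 -> window=[45, 25, 83, 54] -> max=83
step 6: append 80 -> window=[25, 83, 54, 80] -> max=83
step 7: append 53 -> window=[83, 54, 80, 53] -> max=83
step 8: append 47 -> window=[54, 80, 53, 47] -> max=80
step 9: append 3 -> window=[80, 53, 47, 3] -> max=80
step 10: append 38 -> window=[53, 47, 3, 38] -> max=53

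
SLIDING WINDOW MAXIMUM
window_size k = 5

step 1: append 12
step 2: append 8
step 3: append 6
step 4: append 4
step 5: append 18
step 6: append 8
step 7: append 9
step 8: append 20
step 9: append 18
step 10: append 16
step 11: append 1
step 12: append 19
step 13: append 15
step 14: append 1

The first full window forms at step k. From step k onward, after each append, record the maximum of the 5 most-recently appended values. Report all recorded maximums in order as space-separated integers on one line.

step 1: append 12 -> window=[12] (not full yet)
step 2: append 8 -> window=[12, 8] (not full yet)
step 3: append 6 -> window=[12, 8, 6] (not full yet)
step 4: append 4 -> window=[12, 8, 6, 4] (not full yet)
step 5: append 18 -> window=[12, 8, 6, 4, 18] -> max=18
step 6: append 8 -> window=[8, 6, 4, 18, 8] -> max=18
step 7: append 9 -> window=[6, 4, 18, 8, 9] -> max=18
step 8: append 20 -> window=[4, 18, 8, 9, 20] -> max=20
step 9: append 18 -> window=[18, 8, 9, 20, 18] -> max=20
step 10: append 16 -> window=[8, 9, 20, 18, 16] -> max=20
step 11: append 1 -> window=[9, 20, 18, 16, 1] -> max=20
step 12: append 19 -> window=[20, 18, 16, 1, 19] -> max=20
step 13: append 15 -> window=[18, 16, 1, 19, 15] -> max=19
step 14: append 1 -> window=[16, 1, 19, 15, 1] -> max=19

Answer: 18 18 18 20 20 20 20 20 19 19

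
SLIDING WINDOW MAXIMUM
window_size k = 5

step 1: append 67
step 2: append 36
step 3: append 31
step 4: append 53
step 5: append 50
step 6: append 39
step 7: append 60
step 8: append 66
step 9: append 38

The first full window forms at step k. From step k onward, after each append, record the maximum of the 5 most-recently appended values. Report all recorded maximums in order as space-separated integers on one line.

Answer: 67 53 60 66 66

Derivation:
step 1: append 67 -> window=[67] (not full yet)
step 2: append 36 -> window=[67, 36] (not full yet)
step 3: append 31 -> window=[67, 36, 31] (not full yet)
step 4: append 53 -> window=[67, 36, 31, 53] (not full yet)
step 5: append 50 -> window=[67, 36, 31, 53, 50] -> max=67
step 6: append 39 -> window=[36, 31, 53, 50, 39] -> max=53
step 7: append 60 -> window=[31, 53, 50, 39, 60] -> max=60
step 8: append 66 -> window=[53, 50, 39, 60, 66] -> max=66
step 9: append 38 -> window=[50, 39, 60, 66, 38] -> max=66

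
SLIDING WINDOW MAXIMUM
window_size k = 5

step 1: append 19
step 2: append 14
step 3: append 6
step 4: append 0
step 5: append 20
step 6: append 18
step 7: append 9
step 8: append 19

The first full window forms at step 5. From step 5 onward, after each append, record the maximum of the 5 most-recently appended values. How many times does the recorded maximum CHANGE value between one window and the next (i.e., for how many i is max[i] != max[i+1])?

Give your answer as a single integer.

step 1: append 19 -> window=[19] (not full yet)
step 2: append 14 -> window=[19, 14] (not full yet)
step 3: append 6 -> window=[19, 14, 6] (not full yet)
step 4: append 0 -> window=[19, 14, 6, 0] (not full yet)
step 5: append 20 -> window=[19, 14, 6, 0, 20] -> max=20
step 6: append 18 -> window=[14, 6, 0, 20, 18] -> max=20
step 7: append 9 -> window=[6, 0, 20, 18, 9] -> max=20
step 8: append 19 -> window=[0, 20, 18, 9, 19] -> max=20
Recorded maximums: 20 20 20 20
Changes between consecutive maximums: 0

Answer: 0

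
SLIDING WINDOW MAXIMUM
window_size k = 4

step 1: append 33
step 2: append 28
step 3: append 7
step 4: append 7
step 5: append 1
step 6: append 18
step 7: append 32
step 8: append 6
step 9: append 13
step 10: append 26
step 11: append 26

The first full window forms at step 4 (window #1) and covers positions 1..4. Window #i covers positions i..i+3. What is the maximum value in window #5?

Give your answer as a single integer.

step 1: append 33 -> window=[33] (not full yet)
step 2: append 28 -> window=[33, 28] (not full yet)
step 3: append 7 -> window=[33, 28, 7] (not full yet)
step 4: append 7 -> window=[33, 28, 7, 7] -> max=33
step 5: append 1 -> window=[28, 7, 7, 1] -> max=28
step 6: append 18 -> window=[7, 7, 1, 18] -> max=18
step 7: append 32 -> window=[7, 1, 18, 32] -> max=32
step 8: append 6 -> window=[1, 18, 32, 6] -> max=32
Window #5 max = 32

Answer: 32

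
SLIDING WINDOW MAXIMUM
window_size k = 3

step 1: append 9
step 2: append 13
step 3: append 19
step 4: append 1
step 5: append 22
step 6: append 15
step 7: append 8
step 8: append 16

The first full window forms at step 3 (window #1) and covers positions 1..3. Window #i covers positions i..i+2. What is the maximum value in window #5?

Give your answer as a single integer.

Answer: 22

Derivation:
step 1: append 9 -> window=[9] (not full yet)
step 2: append 13 -> window=[9, 13] (not full yet)
step 3: append 19 -> window=[9, 13, 19] -> max=19
step 4: append 1 -> window=[13, 19, 1] -> max=19
step 5: append 22 -> window=[19, 1, 22] -> max=22
step 6: append 15 -> window=[1, 22, 15] -> max=22
step 7: append 8 -> window=[22, 15, 8] -> max=22
Window #5 max = 22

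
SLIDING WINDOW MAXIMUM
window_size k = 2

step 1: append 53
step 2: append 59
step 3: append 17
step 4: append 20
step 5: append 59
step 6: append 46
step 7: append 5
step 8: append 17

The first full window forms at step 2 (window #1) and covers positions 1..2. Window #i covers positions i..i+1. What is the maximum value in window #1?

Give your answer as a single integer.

Answer: 59

Derivation:
step 1: append 53 -> window=[53] (not full yet)
step 2: append 59 -> window=[53, 59] -> max=59
Window #1 max = 59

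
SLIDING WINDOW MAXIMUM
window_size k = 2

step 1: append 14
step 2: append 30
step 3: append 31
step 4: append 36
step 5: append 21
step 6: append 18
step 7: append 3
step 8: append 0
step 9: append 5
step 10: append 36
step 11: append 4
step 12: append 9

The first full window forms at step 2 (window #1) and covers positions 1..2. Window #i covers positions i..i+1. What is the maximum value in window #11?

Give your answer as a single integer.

step 1: append 14 -> window=[14] (not full yet)
step 2: append 30 -> window=[14, 30] -> max=30
step 3: append 31 -> window=[30, 31] -> max=31
step 4: append 36 -> window=[31, 36] -> max=36
step 5: append 21 -> window=[36, 21] -> max=36
step 6: append 18 -> window=[21, 18] -> max=21
step 7: append 3 -> window=[18, 3] -> max=18
step 8: append 0 -> window=[3, 0] -> max=3
step 9: append 5 -> window=[0, 5] -> max=5
step 10: append 36 -> window=[5, 36] -> max=36
step 11: append 4 -> window=[36, 4] -> max=36
step 12: append 9 -> window=[4, 9] -> max=9
Window #11 max = 9

Answer: 9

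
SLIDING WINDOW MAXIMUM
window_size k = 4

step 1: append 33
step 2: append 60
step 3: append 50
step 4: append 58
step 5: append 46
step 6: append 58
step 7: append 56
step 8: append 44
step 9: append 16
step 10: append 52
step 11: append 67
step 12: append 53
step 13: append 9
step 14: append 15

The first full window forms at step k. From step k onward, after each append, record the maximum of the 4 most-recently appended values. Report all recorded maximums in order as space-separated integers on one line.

Answer: 60 60 58 58 58 58 56 67 67 67 67

Derivation:
step 1: append 33 -> window=[33] (not full yet)
step 2: append 60 -> window=[33, 60] (not full yet)
step 3: append 50 -> window=[33, 60, 50] (not full yet)
step 4: append 58 -> window=[33, 60, 50, 58] -> max=60
step 5: append 46 -> window=[60, 50, 58, 46] -> max=60
step 6: append 58 -> window=[50, 58, 46, 58] -> max=58
step 7: append 56 -> window=[58, 46, 58, 56] -> max=58
step 8: append 44 -> window=[46, 58, 56, 44] -> max=58
step 9: append 16 -> window=[58, 56, 44, 16] -> max=58
step 10: append 52 -> window=[56, 44, 16, 52] -> max=56
step 11: append 67 -> window=[44, 16, 52, 67] -> max=67
step 12: append 53 -> window=[16, 52, 67, 53] -> max=67
step 13: append 9 -> window=[52, 67, 53, 9] -> max=67
step 14: append 15 -> window=[67, 53, 9, 15] -> max=67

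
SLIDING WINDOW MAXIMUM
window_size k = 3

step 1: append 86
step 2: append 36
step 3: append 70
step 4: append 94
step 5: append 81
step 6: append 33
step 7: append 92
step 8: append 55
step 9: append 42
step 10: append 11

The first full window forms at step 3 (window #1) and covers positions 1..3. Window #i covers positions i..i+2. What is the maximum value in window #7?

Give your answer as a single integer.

Answer: 92

Derivation:
step 1: append 86 -> window=[86] (not full yet)
step 2: append 36 -> window=[86, 36] (not full yet)
step 3: append 70 -> window=[86, 36, 70] -> max=86
step 4: append 94 -> window=[36, 70, 94] -> max=94
step 5: append 81 -> window=[70, 94, 81] -> max=94
step 6: append 33 -> window=[94, 81, 33] -> max=94
step 7: append 92 -> window=[81, 33, 92] -> max=92
step 8: append 55 -> window=[33, 92, 55] -> max=92
step 9: append 42 -> window=[92, 55, 42] -> max=92
Window #7 max = 92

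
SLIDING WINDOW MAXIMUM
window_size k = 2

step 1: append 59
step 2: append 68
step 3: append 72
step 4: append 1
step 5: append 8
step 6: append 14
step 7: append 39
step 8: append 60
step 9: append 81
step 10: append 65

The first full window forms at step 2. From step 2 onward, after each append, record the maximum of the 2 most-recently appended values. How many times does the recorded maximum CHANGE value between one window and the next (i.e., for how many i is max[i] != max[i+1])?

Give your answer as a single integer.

Answer: 6

Derivation:
step 1: append 59 -> window=[59] (not full yet)
step 2: append 68 -> window=[59, 68] -> max=68
step 3: append 72 -> window=[68, 72] -> max=72
step 4: append 1 -> window=[72, 1] -> max=72
step 5: append 8 -> window=[1, 8] -> max=8
step 6: append 14 -> window=[8, 14] -> max=14
step 7: append 39 -> window=[14, 39] -> max=39
step 8: append 60 -> window=[39, 60] -> max=60
step 9: append 81 -> window=[60, 81] -> max=81
step 10: append 65 -> window=[81, 65] -> max=81
Recorded maximums: 68 72 72 8 14 39 60 81 81
Changes between consecutive maximums: 6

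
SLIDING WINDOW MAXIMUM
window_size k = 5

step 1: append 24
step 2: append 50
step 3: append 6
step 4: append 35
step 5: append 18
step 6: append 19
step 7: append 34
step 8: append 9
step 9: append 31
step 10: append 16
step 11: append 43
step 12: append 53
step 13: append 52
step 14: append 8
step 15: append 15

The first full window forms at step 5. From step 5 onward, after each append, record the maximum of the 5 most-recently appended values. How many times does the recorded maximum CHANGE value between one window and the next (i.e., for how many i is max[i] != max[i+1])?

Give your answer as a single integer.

step 1: append 24 -> window=[24] (not full yet)
step 2: append 50 -> window=[24, 50] (not full yet)
step 3: append 6 -> window=[24, 50, 6] (not full yet)
step 4: append 35 -> window=[24, 50, 6, 35] (not full yet)
step 5: append 18 -> window=[24, 50, 6, 35, 18] -> max=50
step 6: append 19 -> window=[50, 6, 35, 18, 19] -> max=50
step 7: append 34 -> window=[6, 35, 18, 19, 34] -> max=35
step 8: append 9 -> window=[35, 18, 19, 34, 9] -> max=35
step 9: append 31 -> window=[18, 19, 34, 9, 31] -> max=34
step 10: append 16 -> window=[19, 34, 9, 31, 16] -> max=34
step 11: append 43 -> window=[34, 9, 31, 16, 43] -> max=43
step 12: append 53 -> window=[9, 31, 16, 43, 53] -> max=53
step 13: append 52 -> window=[31, 16, 43, 53, 52] -> max=53
step 14: append 8 -> window=[16, 43, 53, 52, 8] -> max=53
step 15: append 15 -> window=[43, 53, 52, 8, 15] -> max=53
Recorded maximums: 50 50 35 35 34 34 43 53 53 53 53
Changes between consecutive maximums: 4

Answer: 4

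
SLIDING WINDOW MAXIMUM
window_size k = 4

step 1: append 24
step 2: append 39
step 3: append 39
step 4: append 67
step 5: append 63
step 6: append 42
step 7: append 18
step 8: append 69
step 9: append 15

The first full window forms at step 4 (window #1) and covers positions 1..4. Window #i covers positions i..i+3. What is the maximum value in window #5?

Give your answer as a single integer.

step 1: append 24 -> window=[24] (not full yet)
step 2: append 39 -> window=[24, 39] (not full yet)
step 3: append 39 -> window=[24, 39, 39] (not full yet)
step 4: append 67 -> window=[24, 39, 39, 67] -> max=67
step 5: append 63 -> window=[39, 39, 67, 63] -> max=67
step 6: append 42 -> window=[39, 67, 63, 42] -> max=67
step 7: append 18 -> window=[67, 63, 42, 18] -> max=67
step 8: append 69 -> window=[63, 42, 18, 69] -> max=69
Window #5 max = 69

Answer: 69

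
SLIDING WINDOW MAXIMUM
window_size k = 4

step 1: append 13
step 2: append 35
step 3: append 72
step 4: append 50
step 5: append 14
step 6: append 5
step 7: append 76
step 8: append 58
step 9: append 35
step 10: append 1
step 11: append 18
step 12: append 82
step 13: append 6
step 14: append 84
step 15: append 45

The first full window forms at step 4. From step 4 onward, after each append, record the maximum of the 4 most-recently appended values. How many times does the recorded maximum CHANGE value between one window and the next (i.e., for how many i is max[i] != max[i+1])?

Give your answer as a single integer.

Answer: 4

Derivation:
step 1: append 13 -> window=[13] (not full yet)
step 2: append 35 -> window=[13, 35] (not full yet)
step 3: append 72 -> window=[13, 35, 72] (not full yet)
step 4: append 50 -> window=[13, 35, 72, 50] -> max=72
step 5: append 14 -> window=[35, 72, 50, 14] -> max=72
step 6: append 5 -> window=[72, 50, 14, 5] -> max=72
step 7: append 76 -> window=[50, 14, 5, 76] -> max=76
step 8: append 58 -> window=[14, 5, 76, 58] -> max=76
step 9: append 35 -> window=[5, 76, 58, 35] -> max=76
step 10: append 1 -> window=[76, 58, 35, 1] -> max=76
step 11: append 18 -> window=[58, 35, 1, 18] -> max=58
step 12: append 82 -> window=[35, 1, 18, 82] -> max=82
step 13: append 6 -> window=[1, 18, 82, 6] -> max=82
step 14: append 84 -> window=[18, 82, 6, 84] -> max=84
step 15: append 45 -> window=[82, 6, 84, 45] -> max=84
Recorded maximums: 72 72 72 76 76 76 76 58 82 82 84 84
Changes between consecutive maximums: 4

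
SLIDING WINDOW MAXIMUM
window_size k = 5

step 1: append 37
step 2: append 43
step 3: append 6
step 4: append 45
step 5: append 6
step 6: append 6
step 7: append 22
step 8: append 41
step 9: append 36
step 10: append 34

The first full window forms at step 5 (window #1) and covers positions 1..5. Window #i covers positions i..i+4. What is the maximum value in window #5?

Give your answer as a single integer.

step 1: append 37 -> window=[37] (not full yet)
step 2: append 43 -> window=[37, 43] (not full yet)
step 3: append 6 -> window=[37, 43, 6] (not full yet)
step 4: append 45 -> window=[37, 43, 6, 45] (not full yet)
step 5: append 6 -> window=[37, 43, 6, 45, 6] -> max=45
step 6: append 6 -> window=[43, 6, 45, 6, 6] -> max=45
step 7: append 22 -> window=[6, 45, 6, 6, 22] -> max=45
step 8: append 41 -> window=[45, 6, 6, 22, 41] -> max=45
step 9: append 36 -> window=[6, 6, 22, 41, 36] -> max=41
Window #5 max = 41

Answer: 41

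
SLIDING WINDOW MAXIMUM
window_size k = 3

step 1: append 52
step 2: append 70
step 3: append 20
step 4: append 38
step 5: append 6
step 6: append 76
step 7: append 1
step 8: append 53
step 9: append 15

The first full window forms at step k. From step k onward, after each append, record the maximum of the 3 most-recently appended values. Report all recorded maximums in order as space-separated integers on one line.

step 1: append 52 -> window=[52] (not full yet)
step 2: append 70 -> window=[52, 70] (not full yet)
step 3: append 20 -> window=[52, 70, 20] -> max=70
step 4: append 38 -> window=[70, 20, 38] -> max=70
step 5: append 6 -> window=[20, 38, 6] -> max=38
step 6: append 76 -> window=[38, 6, 76] -> max=76
step 7: append 1 -> window=[6, 76, 1] -> max=76
step 8: append 53 -> window=[76, 1, 53] -> max=76
step 9: append 15 -> window=[1, 53, 15] -> max=53

Answer: 70 70 38 76 76 76 53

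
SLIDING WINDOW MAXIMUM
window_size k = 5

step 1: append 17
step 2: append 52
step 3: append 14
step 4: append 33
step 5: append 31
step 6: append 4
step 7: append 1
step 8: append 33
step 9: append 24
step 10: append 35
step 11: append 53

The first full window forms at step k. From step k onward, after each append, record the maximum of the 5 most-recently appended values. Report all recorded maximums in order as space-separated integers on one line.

step 1: append 17 -> window=[17] (not full yet)
step 2: append 52 -> window=[17, 52] (not full yet)
step 3: append 14 -> window=[17, 52, 14] (not full yet)
step 4: append 33 -> window=[17, 52, 14, 33] (not full yet)
step 5: append 31 -> window=[17, 52, 14, 33, 31] -> max=52
step 6: append 4 -> window=[52, 14, 33, 31, 4] -> max=52
step 7: append 1 -> window=[14, 33, 31, 4, 1] -> max=33
step 8: append 33 -> window=[33, 31, 4, 1, 33] -> max=33
step 9: append 24 -> window=[31, 4, 1, 33, 24] -> max=33
step 10: append 35 -> window=[4, 1, 33, 24, 35] -> max=35
step 11: append 53 -> window=[1, 33, 24, 35, 53] -> max=53

Answer: 52 52 33 33 33 35 53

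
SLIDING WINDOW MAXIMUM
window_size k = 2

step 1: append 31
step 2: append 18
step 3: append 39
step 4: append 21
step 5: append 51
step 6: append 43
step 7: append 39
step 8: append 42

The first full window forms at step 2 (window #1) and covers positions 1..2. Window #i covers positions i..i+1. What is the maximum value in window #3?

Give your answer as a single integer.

step 1: append 31 -> window=[31] (not full yet)
step 2: append 18 -> window=[31, 18] -> max=31
step 3: append 39 -> window=[18, 39] -> max=39
step 4: append 21 -> window=[39, 21] -> max=39
Window #3 max = 39

Answer: 39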